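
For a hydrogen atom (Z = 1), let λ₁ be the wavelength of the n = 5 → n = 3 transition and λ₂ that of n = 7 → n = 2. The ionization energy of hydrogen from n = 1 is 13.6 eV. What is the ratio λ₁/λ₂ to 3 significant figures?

λ ∝ 1/ΔE ∝ 1/(1/n_f² − 1/n_i²), and the Z² and hc factors cancel in the ratio.
λ₁/λ₂ = (1/2² − 1/7²)/(1/3² − 1/5²) = 0.2296/0.07111 = 3.23.

3.23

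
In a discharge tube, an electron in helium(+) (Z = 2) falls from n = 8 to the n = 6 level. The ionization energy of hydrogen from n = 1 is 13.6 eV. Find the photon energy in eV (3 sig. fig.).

0.661 eV

The Bohr energies scale as Z², so for Z = 2: E_n = −54.40/n² eV.
E_8 = −54.40/64 = −0.8500 eV and E_6 = −54.40/36 = −1.511 eV.
The photon energy is |E_8 − E_6| = 0.661 eV.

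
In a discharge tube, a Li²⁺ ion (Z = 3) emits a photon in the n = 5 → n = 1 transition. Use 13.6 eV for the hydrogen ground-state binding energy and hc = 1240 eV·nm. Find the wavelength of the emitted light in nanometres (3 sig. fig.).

10.6 nm

For Z = 3 the level energies scale as Z², so the effective Rydberg energy is 13.6 × 9 = 122.4 eV.
ΔE = 122.4 × (1/1² − 1/5²) = 122.4 × 0.9600 = 117.5 eV.
λ = hc/ΔE = 1240 / 117.5 = 10.6 nm.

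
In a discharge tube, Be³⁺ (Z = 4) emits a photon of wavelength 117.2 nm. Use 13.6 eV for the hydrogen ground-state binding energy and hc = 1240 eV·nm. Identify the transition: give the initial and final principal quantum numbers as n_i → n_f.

n_i = 4, n_f = 3

The photon energy is ΔE = hc/λ = 1240 / 117.2 = 10.58 eV.
With Z = 4, ΔE = 217.6 × (1/n_f² − 1/n_i²), so 1/n_f² − 1/n_i² = 0.04862.
Trying n_f = 3 gives 1/n_i² = 0.06249, i.e. n_i ≈ 4; this pair matches.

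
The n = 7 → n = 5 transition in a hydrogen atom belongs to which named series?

The series is set by the lower level: n_f = 5 is the Pfund series.

Pfund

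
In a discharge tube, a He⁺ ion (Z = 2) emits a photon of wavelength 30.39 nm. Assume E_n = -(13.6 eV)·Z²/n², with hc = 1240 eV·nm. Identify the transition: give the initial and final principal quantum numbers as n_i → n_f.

n_i = 2, n_f = 1

The photon energy is ΔE = hc/λ = 1240 / 30.39 = 40.80 eV.
With Z = 2, ΔE = 54.40 × (1/n_f² − 1/n_i²), so 1/n_f² − 1/n_i² = 0.7501.
Trying n_f = 1 gives 1/n_i² = 0.2499, i.e. n_i ≈ 2; this pair matches.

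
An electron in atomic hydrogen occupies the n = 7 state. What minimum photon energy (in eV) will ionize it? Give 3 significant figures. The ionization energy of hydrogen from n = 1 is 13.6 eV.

0.278 eV

E_7 = −13.60/49 = −0.278 eV, so ionization (to E = 0) requires 0.278 eV.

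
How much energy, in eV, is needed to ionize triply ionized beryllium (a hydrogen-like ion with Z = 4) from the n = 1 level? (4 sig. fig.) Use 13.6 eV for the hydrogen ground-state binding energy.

217.6 eV

E_n = −13.6 Z²/n² = −217.6/n² eV for Z = 4.
E_1 = −217.6/1 = −217.6 eV, so ionization (to E = 0) requires 217.6 eV.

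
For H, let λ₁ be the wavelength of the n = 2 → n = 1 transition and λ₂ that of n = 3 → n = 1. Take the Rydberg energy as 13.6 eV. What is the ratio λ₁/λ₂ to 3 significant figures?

1.19

λ ∝ 1/ΔE ∝ 1/(1/n_f² − 1/n_i²), and the Z² and hc factors cancel in the ratio.
λ₁/λ₂ = (1/1² − 1/3²)/(1/1² − 1/2²) = 0.8889/0.7500 = 1.19.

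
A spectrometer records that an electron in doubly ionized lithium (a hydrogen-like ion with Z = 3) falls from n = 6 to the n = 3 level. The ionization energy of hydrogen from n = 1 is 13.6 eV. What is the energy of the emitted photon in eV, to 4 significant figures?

10.20 eV

The Bohr energies scale as Z², so for Z = 3: E_n = −122.4/n² eV.
E_6 = −122.4/36 = −3.400 eV and E_3 = −122.4/9 = −13.60 eV.
The photon energy is |E_6 − E_3| = 10.20 eV.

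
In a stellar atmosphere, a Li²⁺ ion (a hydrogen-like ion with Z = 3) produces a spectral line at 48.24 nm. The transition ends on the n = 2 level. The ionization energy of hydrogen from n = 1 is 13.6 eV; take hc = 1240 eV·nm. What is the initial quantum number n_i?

n_i = 5

The photon energy is ΔE = hc/λ = 1240 / 48.24 = 25.70 eV.
With Z = 3, ΔE = 122.4 × (1/n_f² − 1/n_i²), so 1/n_f² − 1/n_i² = 0.2100.
With n_f = 2: 1/n_i² = 1/4 − 0.2100 = 0.03999, so n_i ≈ 5.00.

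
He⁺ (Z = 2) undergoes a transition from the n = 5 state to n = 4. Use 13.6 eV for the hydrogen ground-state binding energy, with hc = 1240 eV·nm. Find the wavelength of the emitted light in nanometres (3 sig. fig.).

1010 nm

For Z = 2 the level energies scale as Z², so the effective Rydberg energy is 13.6 × 4 = 54.40 eV.
ΔE = 54.40 × (1/4² − 1/5²) = 54.40 × 0.02250 = 1.224 eV.
λ = hc/ΔE = 1240 / 1.224 = 1010 nm.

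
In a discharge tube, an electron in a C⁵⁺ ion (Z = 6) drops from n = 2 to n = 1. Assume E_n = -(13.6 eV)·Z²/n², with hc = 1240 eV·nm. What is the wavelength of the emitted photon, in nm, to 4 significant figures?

For Z = 6 the level energies scale as Z², so the effective Rydberg energy is 13.6 × 36 = 489.6 eV.
ΔE = 489.6 × (1/1² − 1/2²) = 489.6 × 0.7500 = 367.2 eV.
λ = hc/ΔE = 1240 / 367.2 = 3.377 nm.

3.377 nm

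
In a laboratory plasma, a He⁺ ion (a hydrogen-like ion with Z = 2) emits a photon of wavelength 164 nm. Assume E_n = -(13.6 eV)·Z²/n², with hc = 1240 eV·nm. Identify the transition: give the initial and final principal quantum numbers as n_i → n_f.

n_i = 3, n_f = 2

The photon energy is ΔE = hc/λ = 1240 / 164 = 7.561 eV.
With Z = 2, ΔE = 54.40 × (1/n_f² − 1/n_i²), so 1/n_f² − 1/n_i² = 0.1390.
Trying n_f = 2 gives 1/n_i² = 0.1110, i.e. n_i ≈ 3; this pair matches.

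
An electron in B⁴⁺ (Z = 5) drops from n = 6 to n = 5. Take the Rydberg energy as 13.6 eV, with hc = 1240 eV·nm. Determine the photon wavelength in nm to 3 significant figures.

298 nm

For Z = 5 the level energies scale as Z², so the effective Rydberg energy is 13.6 × 25 = 340.0 eV.
ΔE = 340.0 × (1/5² − 1/6²) = 340.0 × 0.01222 = 4.156 eV.
λ = hc/ΔE = 1240 / 4.156 = 298 nm.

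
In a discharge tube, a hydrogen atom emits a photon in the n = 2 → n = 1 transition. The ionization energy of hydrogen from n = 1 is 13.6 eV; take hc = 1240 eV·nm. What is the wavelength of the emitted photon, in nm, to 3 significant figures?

ΔE = 13.60 × (1/1² − 1/2²) = 13.60 × 0.7500 = 10.20 eV.
λ = hc/ΔE = 1240 / 10.20 = 122 nm.
This line belongs to the Lyman series.

122 nm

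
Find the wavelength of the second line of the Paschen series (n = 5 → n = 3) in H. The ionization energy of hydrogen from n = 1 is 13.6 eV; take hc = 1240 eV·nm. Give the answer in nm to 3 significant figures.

1280 nm

The Paschen series terminates on n_f = 3; the second line has n_i = 3+2 = 5.
ΔE = 13.60 × (1/3² − 1/5²) = 0.9671 eV.
λ = 1240 / 0.9671 = 1280 nm.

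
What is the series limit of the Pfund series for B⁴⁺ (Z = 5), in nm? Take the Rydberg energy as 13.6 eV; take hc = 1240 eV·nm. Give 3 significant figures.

The Pfund series has lower level n_f = 5; the series limit corresponds to n_i → ∞.
ΔE_max = 13.6 × 25 / 5² = 13.60 eV.
λ_min = 1240 / 13.60 = 91.2 nm.

91.2 nm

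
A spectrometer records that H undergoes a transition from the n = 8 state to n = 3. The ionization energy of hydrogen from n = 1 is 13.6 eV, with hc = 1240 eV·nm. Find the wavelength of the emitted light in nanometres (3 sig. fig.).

ΔE = 13.60 × (1/3² − 1/8²) = 13.60 × 0.09549 = 1.299 eV.
λ = hc/ΔE = 1240 / 1.299 = 955 nm.
This line belongs to the Paschen series.

955 nm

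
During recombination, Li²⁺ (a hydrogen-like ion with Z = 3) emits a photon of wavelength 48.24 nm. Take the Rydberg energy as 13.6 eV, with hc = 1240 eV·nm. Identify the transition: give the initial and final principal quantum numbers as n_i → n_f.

n_i = 5, n_f = 2

The photon energy is ΔE = hc/λ = 1240 / 48.24 = 25.70 eV.
With Z = 3, ΔE = 122.4 × (1/n_f² − 1/n_i²), so 1/n_f² − 1/n_i² = 0.2100.
Trying n_f = 2 gives 1/n_i² = 0.03999, i.e. n_i ≈ 5; this pair matches.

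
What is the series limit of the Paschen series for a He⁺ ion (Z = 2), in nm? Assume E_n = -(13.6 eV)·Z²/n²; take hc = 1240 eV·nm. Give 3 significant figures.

205 nm

The Paschen series has lower level n_f = 3; the series limit corresponds to n_i → ∞.
ΔE_max = 13.6 × 4 / 3² = 6.044 eV.
λ_min = 1240 / 6.044 = 205 nm.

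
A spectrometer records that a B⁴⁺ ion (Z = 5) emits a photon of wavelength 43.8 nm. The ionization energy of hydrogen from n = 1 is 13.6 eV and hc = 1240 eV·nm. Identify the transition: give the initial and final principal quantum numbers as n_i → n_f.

The photon energy is ΔE = hc/λ = 1240 / 43.8 = 28.31 eV.
With Z = 5, ΔE = 340.0 × (1/n_f² − 1/n_i²), so 1/n_f² − 1/n_i² = 0.08327.
Trying n_f = 3 gives 1/n_i² = 0.02784, i.e. n_i ≈ 6; this pair matches.

n_i = 6, n_f = 3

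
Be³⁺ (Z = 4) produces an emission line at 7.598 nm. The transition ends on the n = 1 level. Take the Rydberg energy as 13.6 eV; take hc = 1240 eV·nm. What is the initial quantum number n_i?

n_i = 2

The photon energy is ΔE = hc/λ = 1240 / 7.598 = 163.2 eV.
With Z = 4, ΔE = 217.6 × (1/n_f² − 1/n_i²), so 1/n_f² − 1/n_i² = 0.7500.
With n_f = 1: 1/n_i² = 1/1 − 0.7500 = 0.2500, so n_i ≈ 2.00.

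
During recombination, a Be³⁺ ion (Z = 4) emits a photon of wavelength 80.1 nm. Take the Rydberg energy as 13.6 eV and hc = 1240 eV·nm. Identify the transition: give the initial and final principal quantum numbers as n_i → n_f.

The photon energy is ΔE = hc/λ = 1240 / 80.1 = 15.48 eV.
With Z = 4, ΔE = 217.6 × (1/n_f² − 1/n_i²), so 1/n_f² − 1/n_i² = 0.07114.
Trying n_f = 3 gives 1/n_i² = 0.03997, i.e. n_i ≈ 5; this pair matches.

n_i = 5, n_f = 3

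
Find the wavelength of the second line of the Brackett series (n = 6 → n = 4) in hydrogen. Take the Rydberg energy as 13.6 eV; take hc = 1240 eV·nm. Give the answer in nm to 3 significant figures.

The Brackett series terminates on n_f = 4; the second line has n_i = 4+2 = 6.
ΔE = 13.60 × (1/4² − 1/6²) = 0.4722 eV.
λ = 1240 / 0.4722 = 2630 nm.

2630 nm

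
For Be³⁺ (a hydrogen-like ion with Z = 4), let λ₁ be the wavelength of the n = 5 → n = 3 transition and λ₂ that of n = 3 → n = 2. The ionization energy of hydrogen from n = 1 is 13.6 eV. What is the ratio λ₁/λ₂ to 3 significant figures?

1.95

λ ∝ 1/ΔE ∝ 1/(1/n_f² − 1/n_i²), and the Z² and hc factors cancel in the ratio.
λ₁/λ₂ = (1/2² − 1/3²)/(1/3² − 1/5²) = 0.1389/0.07111 = 1.95.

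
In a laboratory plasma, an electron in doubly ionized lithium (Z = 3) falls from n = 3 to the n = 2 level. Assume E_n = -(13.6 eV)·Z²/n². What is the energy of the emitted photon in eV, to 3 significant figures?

17.0 eV

The Bohr energies scale as Z², so for Z = 3: E_n = −122.4/n² eV.
E_3 = −122.4/9 = −13.60 eV and E_2 = −122.4/4 = −30.60 eV.
The photon energy is |E_3 − E_2| = 17.0 eV.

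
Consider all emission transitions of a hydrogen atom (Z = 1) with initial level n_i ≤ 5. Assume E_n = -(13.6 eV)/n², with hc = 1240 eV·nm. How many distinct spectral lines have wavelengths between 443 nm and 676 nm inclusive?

Enumerate all n_i → n_f pairs with 1 ≤ n_f < n_i ≤ 5 and compute λ = 1240 / [13.6·1·(1/n_f² − 1/n_i²)].
Lines falling in [443, 676] nm: 4→2 (486.3 nm), 3→2 (656.5 nm).

2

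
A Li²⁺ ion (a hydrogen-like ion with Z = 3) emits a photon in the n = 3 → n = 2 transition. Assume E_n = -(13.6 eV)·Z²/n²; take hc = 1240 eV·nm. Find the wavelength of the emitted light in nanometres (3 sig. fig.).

For Z = 3 the level energies scale as Z², so the effective Rydberg energy is 13.6 × 9 = 122.4 eV.
ΔE = 122.4 × (1/2² − 1/3²) = 122.4 × 0.1389 = 17.00 eV.
λ = hc/ΔE = 1240 / 17.00 = 72.9 nm.

72.9 nm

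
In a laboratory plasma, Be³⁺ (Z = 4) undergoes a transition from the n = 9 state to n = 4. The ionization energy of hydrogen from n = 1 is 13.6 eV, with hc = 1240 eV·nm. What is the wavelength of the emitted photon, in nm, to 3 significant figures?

114 nm

For Z = 4 the level energies scale as Z², so the effective Rydberg energy is 13.6 × 16 = 217.6 eV.
ΔE = 217.6 × (1/4² − 1/9²) = 217.6 × 0.05015 = 10.91 eV.
λ = hc/ΔE = 1240 / 10.91 = 114 nm.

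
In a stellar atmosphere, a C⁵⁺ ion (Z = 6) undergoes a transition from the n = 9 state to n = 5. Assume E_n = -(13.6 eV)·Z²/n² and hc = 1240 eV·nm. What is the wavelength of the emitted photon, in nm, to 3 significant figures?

91.6 nm

For Z = 6 the level energies scale as Z², so the effective Rydberg energy is 13.6 × 36 = 489.6 eV.
ΔE = 489.6 × (1/5² − 1/9²) = 489.6 × 0.02765 = 13.54 eV.
λ = hc/ΔE = 1240 / 13.54 = 91.6 nm.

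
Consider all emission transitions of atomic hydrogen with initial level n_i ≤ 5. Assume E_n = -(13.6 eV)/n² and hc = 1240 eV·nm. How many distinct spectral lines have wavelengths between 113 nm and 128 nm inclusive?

Enumerate all n_i → n_f pairs with 1 ≤ n_f < n_i ≤ 5 and compute λ = 1240 / [13.6·1·(1/n_f² − 1/n_i²)].
Lines falling in [113, 128] nm: 2→1 (121.6 nm).

1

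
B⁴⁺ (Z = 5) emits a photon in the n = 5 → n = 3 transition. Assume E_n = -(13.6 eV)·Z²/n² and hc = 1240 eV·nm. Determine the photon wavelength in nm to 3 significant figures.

51.3 nm

For Z = 5 the level energies scale as Z², so the effective Rydberg energy is 13.6 × 25 = 340.0 eV.
ΔE = 340.0 × (1/3² − 1/5²) = 340.0 × 0.07111 = 24.18 eV.
λ = hc/ΔE = 1240 / 24.18 = 51.3 nm.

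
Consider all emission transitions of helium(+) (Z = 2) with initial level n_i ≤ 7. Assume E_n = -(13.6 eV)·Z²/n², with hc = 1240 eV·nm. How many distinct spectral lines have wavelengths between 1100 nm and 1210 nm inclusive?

Enumerate all n_i → n_f pairs with 1 ≤ n_f < n_i ≤ 7 and compute λ = 1240 / [13.6·4·(1/n_f² − 1/n_i²)].
Lines falling in [1100, 1210] nm: 7→5 (1163 nm).

1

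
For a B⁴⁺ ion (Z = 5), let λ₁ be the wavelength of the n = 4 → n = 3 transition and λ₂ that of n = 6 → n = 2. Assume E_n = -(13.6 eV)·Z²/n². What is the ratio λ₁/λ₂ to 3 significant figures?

4.57

λ ∝ 1/ΔE ∝ 1/(1/n_f² − 1/n_i²), and the Z² and hc factors cancel in the ratio.
λ₁/λ₂ = (1/2² − 1/6²)/(1/3² − 1/4²) = 0.2222/0.04861 = 4.57.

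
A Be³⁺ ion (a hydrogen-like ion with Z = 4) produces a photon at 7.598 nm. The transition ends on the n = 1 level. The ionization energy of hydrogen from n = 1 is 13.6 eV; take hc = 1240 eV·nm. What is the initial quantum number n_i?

n_i = 2

The photon energy is ΔE = hc/λ = 1240 / 7.598 = 163.2 eV.
With Z = 4, ΔE = 217.6 × (1/n_f² − 1/n_i²), so 1/n_f² − 1/n_i² = 0.7500.
With n_f = 1: 1/n_i² = 1/1 − 0.7500 = 0.2500, so n_i ≈ 2.00.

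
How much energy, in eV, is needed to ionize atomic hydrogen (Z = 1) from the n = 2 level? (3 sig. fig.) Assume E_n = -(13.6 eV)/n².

E_2 = −13.60/4 = −3.40 eV, so ionization (to E = 0) requires 3.40 eV.

3.40 eV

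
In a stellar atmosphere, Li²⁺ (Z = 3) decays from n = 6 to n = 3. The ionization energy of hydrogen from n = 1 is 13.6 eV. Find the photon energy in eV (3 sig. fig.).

10.2 eV

The Bohr energies scale as Z², so for Z = 3: E_n = −122.4/n² eV.
E_6 = −122.4/36 = −3.400 eV and E_3 = −122.4/9 = −13.60 eV.
The photon energy is |E_6 − E_3| = 10.2 eV.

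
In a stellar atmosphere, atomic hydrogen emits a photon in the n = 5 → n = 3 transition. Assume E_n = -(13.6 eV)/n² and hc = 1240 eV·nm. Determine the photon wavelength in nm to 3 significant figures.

1280 nm

ΔE = 13.60 × (1/3² − 1/5²) = 13.60 × 0.07111 = 0.9671 eV.
λ = hc/ΔE = 1240 / 0.9671 = 1280 nm.
This line belongs to the Paschen series.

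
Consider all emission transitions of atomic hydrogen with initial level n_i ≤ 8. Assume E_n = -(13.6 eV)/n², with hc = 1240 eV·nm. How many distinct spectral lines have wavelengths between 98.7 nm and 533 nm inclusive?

Enumerate all n_i → n_f pairs with 1 ≤ n_f < n_i ≤ 8 and compute λ = 1240 / [13.6·1·(1/n_f² − 1/n_i²)].
Lines falling in [98.7, 533] nm: 3→1 (102.6 nm), 2→1 (121.6 nm), 8→2 (389.0 nm), 7→2 (397.1 nm), 6→2 (410.3 nm), 5→2 (434.2 nm), 4→2 (486.3 nm).

7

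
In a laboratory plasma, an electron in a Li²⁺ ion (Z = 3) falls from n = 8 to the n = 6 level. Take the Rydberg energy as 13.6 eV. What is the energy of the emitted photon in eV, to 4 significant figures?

1.488 eV

The Bohr energies scale as Z², so for Z = 3: E_n = −122.4/n² eV.
E_8 = −122.4/64 = −1.913 eV and E_6 = −122.4/36 = −3.400 eV.
The photon energy is |E_8 − E_6| = 1.488 eV.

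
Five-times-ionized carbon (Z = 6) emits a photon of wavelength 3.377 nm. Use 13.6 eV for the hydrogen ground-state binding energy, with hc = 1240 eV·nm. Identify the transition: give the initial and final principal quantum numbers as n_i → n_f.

n_i = 2, n_f = 1

The photon energy is ΔE = hc/λ = 1240 / 3.377 = 367.2 eV.
With Z = 6, ΔE = 489.6 × (1/n_f² − 1/n_i²), so 1/n_f² − 1/n_i² = 0.7500.
Trying n_f = 1 gives 1/n_i² = 0.2500, i.e. n_i ≈ 2; this pair matches.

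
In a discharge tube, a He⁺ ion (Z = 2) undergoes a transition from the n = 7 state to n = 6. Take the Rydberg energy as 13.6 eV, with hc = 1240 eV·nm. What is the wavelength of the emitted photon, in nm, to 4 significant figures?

For Z = 2 the level energies scale as Z², so the effective Rydberg energy is 13.6 × 4 = 54.40 eV.
ΔE = 54.40 × (1/6² − 1/7²) = 54.40 × 0.007370 = 0.4009 eV.
λ = hc/ΔE = 1240 / 0.4009 = 3093 nm.

3093 nm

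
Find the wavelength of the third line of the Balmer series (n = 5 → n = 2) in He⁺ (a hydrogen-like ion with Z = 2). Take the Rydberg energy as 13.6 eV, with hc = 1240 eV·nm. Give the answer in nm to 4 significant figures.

108.5 nm

The Balmer series terminates on n_f = 2; the third line has n_i = 2+3 = 5.
ΔE = 54.40 × (1/2² − 1/5²) = 11.42 eV.
λ = 1240 / 11.42 = 108.5 nm.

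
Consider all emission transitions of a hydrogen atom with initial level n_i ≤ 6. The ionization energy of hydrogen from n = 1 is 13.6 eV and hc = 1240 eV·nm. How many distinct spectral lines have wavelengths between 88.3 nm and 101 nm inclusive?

Enumerate all n_i → n_f pairs with 1 ≤ n_f < n_i ≤ 6 and compute λ = 1240 / [13.6·1·(1/n_f² − 1/n_i²)].
Lines falling in [88.3, 101] nm: 6→1 (93.78 nm), 5→1 (94.98 nm), 4→1 (97.25 nm).

3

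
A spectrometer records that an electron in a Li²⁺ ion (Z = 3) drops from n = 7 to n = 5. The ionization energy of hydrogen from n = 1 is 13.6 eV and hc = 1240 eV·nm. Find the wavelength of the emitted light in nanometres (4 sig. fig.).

517.1 nm

For Z = 3 the level energies scale as Z², so the effective Rydberg energy is 13.6 × 9 = 122.4 eV.
ΔE = 122.4 × (1/5² − 1/7²) = 122.4 × 0.01959 = 2.398 eV.
λ = hc/ΔE = 1240 / 2.398 = 517.1 nm.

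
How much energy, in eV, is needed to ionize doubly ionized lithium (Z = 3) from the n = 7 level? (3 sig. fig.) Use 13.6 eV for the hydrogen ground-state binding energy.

E_n = −13.6 Z²/n² = −122.4/n² eV for Z = 3.
E_7 = −122.4/49 = −2.50 eV, so ionization (to E = 0) requires 2.50 eV.

2.50 eV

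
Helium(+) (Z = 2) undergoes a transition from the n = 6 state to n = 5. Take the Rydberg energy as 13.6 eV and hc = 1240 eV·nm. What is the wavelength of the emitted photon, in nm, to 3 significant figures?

1860 nm

For Z = 2 the level energies scale as Z², so the effective Rydberg energy is 13.6 × 4 = 54.40 eV.
ΔE = 54.40 × (1/5² − 1/6²) = 54.40 × 0.01222 = 0.6649 eV.
λ = hc/ΔE = 1240 / 0.6649 = 1860 nm.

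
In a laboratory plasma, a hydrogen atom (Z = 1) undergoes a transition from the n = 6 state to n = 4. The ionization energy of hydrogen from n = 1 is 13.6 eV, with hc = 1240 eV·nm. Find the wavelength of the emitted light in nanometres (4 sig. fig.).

ΔE = 13.60 × (1/4² − 1/6²) = 13.60 × 0.03472 = 0.4722 eV.
λ = hc/ΔE = 1240 / 0.4722 = 2626 nm.
This line belongs to the Brackett series.

2626 nm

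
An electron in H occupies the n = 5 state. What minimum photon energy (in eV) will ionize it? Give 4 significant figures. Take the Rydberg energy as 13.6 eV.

E_5 = −13.60/25 = −0.5440 eV, so ionization (to E = 0) requires 0.5440 eV.

0.5440 eV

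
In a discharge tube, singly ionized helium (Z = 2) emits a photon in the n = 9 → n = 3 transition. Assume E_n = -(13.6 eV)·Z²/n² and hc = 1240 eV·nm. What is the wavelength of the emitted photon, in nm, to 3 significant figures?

For Z = 2 the level energies scale as Z², so the effective Rydberg energy is 13.6 × 4 = 54.40 eV.
ΔE = 54.40 × (1/3² − 1/9²) = 54.40 × 0.09877 = 5.373 eV.
λ = hc/ΔE = 1240 / 5.373 = 231 nm.

231 nm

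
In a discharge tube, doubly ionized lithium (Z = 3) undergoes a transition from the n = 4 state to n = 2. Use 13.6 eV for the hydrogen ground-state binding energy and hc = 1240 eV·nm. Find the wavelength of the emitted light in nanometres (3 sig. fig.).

For Z = 3 the level energies scale as Z², so the effective Rydberg energy is 13.6 × 9 = 122.4 eV.
ΔE = 122.4 × (1/2² − 1/4²) = 122.4 × 0.1875 = 22.95 eV.
λ = hc/ΔE = 1240 / 22.95 = 54.0 nm.

54.0 nm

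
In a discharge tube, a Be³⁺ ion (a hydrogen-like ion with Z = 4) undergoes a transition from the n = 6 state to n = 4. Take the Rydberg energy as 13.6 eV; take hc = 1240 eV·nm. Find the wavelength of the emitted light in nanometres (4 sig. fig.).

For Z = 4 the level energies scale as Z², so the effective Rydberg energy is 13.6 × 16 = 217.6 eV.
ΔE = 217.6 × (1/4² − 1/6²) = 217.6 × 0.03472 = 7.556 eV.
λ = hc/ΔE = 1240 / 7.556 = 164.1 nm.

164.1 nm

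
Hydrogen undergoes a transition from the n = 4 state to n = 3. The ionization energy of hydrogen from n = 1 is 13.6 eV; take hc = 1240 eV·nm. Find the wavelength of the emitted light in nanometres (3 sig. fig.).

ΔE = 13.60 × (1/3² − 1/4²) = 13.60 × 0.04861 = 0.6611 eV.
λ = hc/ΔE = 1240 / 0.6611 = 1880 nm.

1880 nm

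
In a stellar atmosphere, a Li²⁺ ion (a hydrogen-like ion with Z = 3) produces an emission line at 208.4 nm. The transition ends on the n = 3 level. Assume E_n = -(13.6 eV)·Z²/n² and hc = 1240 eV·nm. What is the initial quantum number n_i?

n_i = 4

The photon energy is ΔE = hc/λ = 1240 / 208.4 = 5.950 eV.
With Z = 3, ΔE = 122.4 × (1/n_f² − 1/n_i²), so 1/n_f² − 1/n_i² = 0.04861.
With n_f = 3: 1/n_i² = 1/9 − 0.04861 = 0.06250, so n_i ≈ 4.00.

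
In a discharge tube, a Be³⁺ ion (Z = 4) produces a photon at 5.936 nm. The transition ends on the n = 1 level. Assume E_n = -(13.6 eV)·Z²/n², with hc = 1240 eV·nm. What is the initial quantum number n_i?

The photon energy is ΔE = hc/λ = 1240 / 5.936 = 208.9 eV.
With Z = 4, ΔE = 217.6 × (1/n_f² − 1/n_i²), so 1/n_f² − 1/n_i² = 0.9600.
With n_f = 1: 1/n_i² = 1/1 − 0.9600 = 0.04001, so n_i ≈ 5.00.

n_i = 5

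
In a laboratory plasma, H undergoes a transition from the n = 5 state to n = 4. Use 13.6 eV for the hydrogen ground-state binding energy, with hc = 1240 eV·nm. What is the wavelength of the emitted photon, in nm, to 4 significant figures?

ΔE = 13.60 × (1/4² − 1/5²) = 13.60 × 0.02250 = 0.3060 eV.
λ = hc/ΔE = 1240 / 0.3060 = 4052 nm.

4052 nm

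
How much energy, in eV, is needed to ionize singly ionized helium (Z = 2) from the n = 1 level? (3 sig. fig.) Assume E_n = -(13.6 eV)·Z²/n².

54.4 eV

E_n = −13.6 Z²/n² = −54.40/n² eV for Z = 2.
E_1 = −54.40/1 = −54.4 eV, so ionization (to E = 0) requires 54.4 eV.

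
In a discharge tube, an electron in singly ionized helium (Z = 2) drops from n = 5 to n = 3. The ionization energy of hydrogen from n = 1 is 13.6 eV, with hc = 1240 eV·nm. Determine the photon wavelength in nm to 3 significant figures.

For Z = 2 the level energies scale as Z², so the effective Rydberg energy is 13.6 × 4 = 54.40 eV.
ΔE = 54.40 × (1/3² − 1/5²) = 54.40 × 0.07111 = 3.868 eV.
λ = hc/ΔE = 1240 / 3.868 = 321 nm.

321 nm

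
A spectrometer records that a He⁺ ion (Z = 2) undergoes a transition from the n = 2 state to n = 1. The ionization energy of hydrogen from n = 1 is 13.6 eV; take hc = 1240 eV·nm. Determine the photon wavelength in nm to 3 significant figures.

30.4 nm

For Z = 2 the level energies scale as Z², so the effective Rydberg energy is 13.6 × 4 = 54.40 eV.
ΔE = 54.40 × (1/1² − 1/2²) = 54.40 × 0.7500 = 40.80 eV.
λ = hc/ΔE = 1240 / 40.80 = 30.4 nm.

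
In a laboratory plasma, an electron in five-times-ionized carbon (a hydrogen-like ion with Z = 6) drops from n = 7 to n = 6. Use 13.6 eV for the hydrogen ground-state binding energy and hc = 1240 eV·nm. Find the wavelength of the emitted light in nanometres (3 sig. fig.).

For Z = 6 the level energies scale as Z², so the effective Rydberg energy is 13.6 × 36 = 489.6 eV.
ΔE = 489.6 × (1/6² − 1/7²) = 489.6 × 0.007370 = 3.608 eV.
λ = hc/ΔE = 1240 / 3.608 = 344 nm.

344 nm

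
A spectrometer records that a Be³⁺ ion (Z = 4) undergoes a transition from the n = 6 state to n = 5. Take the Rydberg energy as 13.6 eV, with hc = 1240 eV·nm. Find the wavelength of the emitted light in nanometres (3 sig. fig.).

For Z = 4 the level energies scale as Z², so the effective Rydberg energy is 13.6 × 16 = 217.6 eV.
ΔE = 217.6 × (1/5² − 1/6²) = 217.6 × 0.01222 = 2.660 eV.
λ = hc/ΔE = 1240 / 2.660 = 466 nm.

466 nm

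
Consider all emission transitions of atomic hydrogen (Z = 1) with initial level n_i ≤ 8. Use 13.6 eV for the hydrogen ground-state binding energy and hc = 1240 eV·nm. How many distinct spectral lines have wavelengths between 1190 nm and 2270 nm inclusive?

4

Enumerate all n_i → n_f pairs with 1 ≤ n_f < n_i ≤ 8 and compute λ = 1240 / [13.6·1·(1/n_f² − 1/n_i²)].
Lines falling in [1190, 2270] nm: 5→3 (1282 nm), 4→3 (1876 nm), 8→4 (1945 nm), 7→4 (2166 nm).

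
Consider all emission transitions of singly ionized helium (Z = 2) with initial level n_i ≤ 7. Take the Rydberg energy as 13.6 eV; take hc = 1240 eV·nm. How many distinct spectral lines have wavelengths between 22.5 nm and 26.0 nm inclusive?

Enumerate all n_i → n_f pairs with 1 ≤ n_f < n_i ≤ 7 and compute λ = 1240 / [13.6·4·(1/n_f² − 1/n_i²)].
Lines falling in [22.5, 26.0] nm: 7→1 (23.27 nm), 6→1 (23.45 nm), 5→1 (23.74 nm), 4→1 (24.31 nm), 3→1 (25.64 nm).

5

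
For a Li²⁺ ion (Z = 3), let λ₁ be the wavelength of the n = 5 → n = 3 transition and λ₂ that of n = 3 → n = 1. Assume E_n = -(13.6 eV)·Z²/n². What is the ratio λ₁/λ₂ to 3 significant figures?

λ ∝ 1/ΔE ∝ 1/(1/n_f² − 1/n_i²), and the Z² and hc factors cancel in the ratio.
λ₁/λ₂ = (1/1² − 1/3²)/(1/3² − 1/5²) = 0.8889/0.07111 = 12.5.

12.5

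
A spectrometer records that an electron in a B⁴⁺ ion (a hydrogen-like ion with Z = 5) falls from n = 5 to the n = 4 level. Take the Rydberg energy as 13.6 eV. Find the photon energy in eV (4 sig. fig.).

The Bohr energies scale as Z², so for Z = 5: E_n = −340.0/n² eV.
E_5 = −340.0/25 = −13.60 eV and E_4 = −340.0/16 = −21.25 eV.
The photon energy is |E_5 − E_4| = 7.650 eV.

7.650 eV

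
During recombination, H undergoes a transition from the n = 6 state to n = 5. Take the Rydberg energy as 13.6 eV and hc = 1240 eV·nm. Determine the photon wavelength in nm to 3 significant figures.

ΔE = 13.60 × (1/5² − 1/6²) = 13.60 × 0.01222 = 0.1662 eV.
λ = hc/ΔE = 1240 / 0.1662 = 7460 nm.

7460 nm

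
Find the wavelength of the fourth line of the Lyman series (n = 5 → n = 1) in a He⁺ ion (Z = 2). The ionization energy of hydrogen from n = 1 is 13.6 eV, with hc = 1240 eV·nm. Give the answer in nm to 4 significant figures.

The Lyman series terminates on n_f = 1; the fourth line has n_i = 1+4 = 5.
ΔE = 54.40 × (1/1² − 1/5²) = 52.22 eV.
λ = 1240 / 52.22 = 23.74 nm.

23.74 nm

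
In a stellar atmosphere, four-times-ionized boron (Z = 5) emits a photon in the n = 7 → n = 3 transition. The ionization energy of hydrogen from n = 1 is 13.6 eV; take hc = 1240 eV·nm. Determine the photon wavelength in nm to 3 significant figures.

For Z = 5 the level energies scale as Z², so the effective Rydberg energy is 13.6 × 25 = 340.0 eV.
ΔE = 340.0 × (1/3² − 1/7²) = 340.0 × 0.09070 = 30.84 eV.
λ = hc/ΔE = 1240 / 30.84 = 40.2 nm.

40.2 nm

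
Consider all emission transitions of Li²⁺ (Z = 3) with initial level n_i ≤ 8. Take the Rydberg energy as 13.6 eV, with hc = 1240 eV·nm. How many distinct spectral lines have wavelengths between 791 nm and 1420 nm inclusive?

3

Enumerate all n_i → n_f pairs with 1 ≤ n_f < n_i ≤ 8 and compute λ = 1240 / [13.6·9·(1/n_f² − 1/n_i²)].
Lines falling in [791, 1420] nm: 6→5 (828.9 nm), 8→6 (833.6 nm), 7→6 (1375 nm).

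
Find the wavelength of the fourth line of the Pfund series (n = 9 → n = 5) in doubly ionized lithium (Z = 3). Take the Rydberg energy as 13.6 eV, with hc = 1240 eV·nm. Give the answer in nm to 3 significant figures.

366 nm

The Pfund series terminates on n_f = 5; the fourth line has n_i = 5+4 = 9.
ΔE = 122.4 × (1/5² − 1/9²) = 3.385 eV.
λ = 1240 / 3.385 = 366 nm.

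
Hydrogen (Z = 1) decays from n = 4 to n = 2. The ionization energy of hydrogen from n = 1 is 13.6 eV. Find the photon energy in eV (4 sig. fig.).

E_4 = −13.60/16 = −0.8500 eV and E_2 = −13.60/4 = −3.400 eV.
The photon energy is |E_4 − E_2| = 2.550 eV.

2.550 eV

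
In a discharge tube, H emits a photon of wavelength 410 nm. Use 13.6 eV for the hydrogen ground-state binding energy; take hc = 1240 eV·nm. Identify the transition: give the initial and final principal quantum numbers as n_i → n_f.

n_i = 6, n_f = 2

The photon energy is ΔE = hc/λ = 1240 / 410 = 3.024 eV.
With Z = 1, ΔE = 13.60 × (1/n_f² − 1/n_i²), so 1/n_f² − 1/n_i² = 0.2224.
Trying n_f = 2 gives 1/n_i² = 0.02762, i.e. n_i ≈ 6; this pair matches.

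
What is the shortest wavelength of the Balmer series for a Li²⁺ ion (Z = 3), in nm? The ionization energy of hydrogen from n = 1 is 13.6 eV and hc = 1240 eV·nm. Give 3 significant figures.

The Balmer series has lower level n_f = 2; the series limit corresponds to n_i → ∞.
ΔE_max = 13.6 × 9 / 2² = 30.60 eV.
λ_min = 1240 / 30.60 = 40.5 nm.

40.5 nm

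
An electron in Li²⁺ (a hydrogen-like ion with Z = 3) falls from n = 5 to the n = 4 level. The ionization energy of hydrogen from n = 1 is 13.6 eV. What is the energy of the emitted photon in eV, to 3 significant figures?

2.75 eV

The Bohr energies scale as Z², so for Z = 3: E_n = −122.4/n² eV.
E_5 = −122.4/25 = −4.896 eV and E_4 = −122.4/16 = −7.650 eV.
The photon energy is |E_5 − E_4| = 2.75 eV.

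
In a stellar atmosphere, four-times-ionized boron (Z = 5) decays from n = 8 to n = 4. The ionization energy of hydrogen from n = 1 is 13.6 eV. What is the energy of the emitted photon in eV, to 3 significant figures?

The Bohr energies scale as Z², so for Z = 5: E_n = −340.0/n² eV.
E_8 = −340.0/64 = −5.313 eV and E_4 = −340.0/16 = −21.25 eV.
The photon energy is |E_8 − E_4| = 15.9 eV.

15.9 eV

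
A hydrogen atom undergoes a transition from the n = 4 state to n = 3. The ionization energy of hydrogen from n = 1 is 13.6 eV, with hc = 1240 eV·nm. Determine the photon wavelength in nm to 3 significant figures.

ΔE = 13.60 × (1/3² − 1/4²) = 13.60 × 0.04861 = 0.6611 eV.
λ = hc/ΔE = 1240 / 0.6611 = 1880 nm.

1880 nm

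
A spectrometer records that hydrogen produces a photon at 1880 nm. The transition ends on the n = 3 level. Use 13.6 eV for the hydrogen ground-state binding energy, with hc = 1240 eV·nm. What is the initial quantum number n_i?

The photon energy is ΔE = hc/λ = 1240 / 1880 = 0.6596 eV.
With Z = 1, ΔE = 13.60 × (1/n_f² − 1/n_i²), so 1/n_f² − 1/n_i² = 0.04850.
With n_f = 3: 1/n_i² = 1/9 − 0.04850 = 0.06261, so n_i ≈ 4.00.

n_i = 4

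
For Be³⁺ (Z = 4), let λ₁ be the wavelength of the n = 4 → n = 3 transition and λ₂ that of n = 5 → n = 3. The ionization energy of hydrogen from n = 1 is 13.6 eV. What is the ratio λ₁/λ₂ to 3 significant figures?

λ ∝ 1/ΔE ∝ 1/(1/n_f² − 1/n_i²), and the Z² and hc factors cancel in the ratio.
λ₁/λ₂ = (1/3² − 1/5²)/(1/3² − 1/4²) = 0.07111/0.04861 = 1.46.

1.46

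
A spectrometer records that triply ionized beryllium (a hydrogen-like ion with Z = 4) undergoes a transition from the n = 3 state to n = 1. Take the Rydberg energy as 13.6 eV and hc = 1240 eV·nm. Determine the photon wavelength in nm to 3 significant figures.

6.41 nm

For Z = 4 the level energies scale as Z², so the effective Rydberg energy is 13.6 × 16 = 217.6 eV.
ΔE = 217.6 × (1/1² − 1/3²) = 217.6 × 0.8889 = 193.4 eV.
λ = hc/ΔE = 1240 / 193.4 = 6.41 nm.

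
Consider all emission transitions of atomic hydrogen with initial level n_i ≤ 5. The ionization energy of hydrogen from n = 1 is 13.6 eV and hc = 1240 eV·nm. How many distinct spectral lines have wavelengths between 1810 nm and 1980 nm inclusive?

Enumerate all n_i → n_f pairs with 1 ≤ n_f < n_i ≤ 5 and compute λ = 1240 / [13.6·1·(1/n_f² − 1/n_i²)].
Lines falling in [1810, 1980] nm: 4→3 (1876 nm).

1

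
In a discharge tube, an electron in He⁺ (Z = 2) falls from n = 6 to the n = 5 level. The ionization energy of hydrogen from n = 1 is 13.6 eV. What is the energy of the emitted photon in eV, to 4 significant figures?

0.6649 eV

The Bohr energies scale as Z², so for Z = 2: E_n = −54.40/n² eV.
E_6 = −54.40/36 = −1.511 eV and E_5 = −54.40/25 = −2.176 eV.
The photon energy is |E_6 − E_5| = 0.6649 eV.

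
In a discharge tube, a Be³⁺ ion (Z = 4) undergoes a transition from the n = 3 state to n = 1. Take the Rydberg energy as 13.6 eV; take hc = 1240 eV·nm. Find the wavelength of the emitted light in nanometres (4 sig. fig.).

For Z = 4 the level energies scale as Z², so the effective Rydberg energy is 13.6 × 16 = 217.6 eV.
ΔE = 217.6 × (1/1² − 1/3²) = 217.6 × 0.8889 = 193.4 eV.
λ = hc/ΔE = 1240 / 193.4 = 6.411 nm.

6.411 nm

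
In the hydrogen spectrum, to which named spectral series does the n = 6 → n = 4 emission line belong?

Brackett

The series is set by the lower level: n_f = 4 is the Brackett series.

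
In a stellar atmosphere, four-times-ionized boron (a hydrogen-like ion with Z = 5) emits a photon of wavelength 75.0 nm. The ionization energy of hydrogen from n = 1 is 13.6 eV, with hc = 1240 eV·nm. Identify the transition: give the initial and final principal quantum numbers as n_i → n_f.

n_i = 4, n_f = 3

The photon energy is ΔE = hc/λ = 1240 / 75.0 = 16.53 eV.
With Z = 5, ΔE = 340.0 × (1/n_f² − 1/n_i²), so 1/n_f² − 1/n_i² = 0.04863.
Trying n_f = 3 gives 1/n_i² = 0.06248, i.e. n_i ≈ 4; this pair matches.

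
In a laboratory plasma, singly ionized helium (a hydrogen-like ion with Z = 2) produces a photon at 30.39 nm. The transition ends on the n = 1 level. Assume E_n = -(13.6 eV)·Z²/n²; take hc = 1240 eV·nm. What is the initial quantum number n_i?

n_i = 2

The photon energy is ΔE = hc/λ = 1240 / 30.39 = 40.80 eV.
With Z = 2, ΔE = 54.40 × (1/n_f² − 1/n_i²), so 1/n_f² − 1/n_i² = 0.7501.
With n_f = 1: 1/n_i² = 1/1 − 0.7501 = 0.2499, so n_i ≈ 2.00.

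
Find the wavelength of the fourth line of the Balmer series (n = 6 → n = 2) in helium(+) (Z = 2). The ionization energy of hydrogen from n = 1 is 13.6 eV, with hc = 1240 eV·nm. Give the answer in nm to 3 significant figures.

The Balmer series terminates on n_f = 2; the fourth line has n_i = 2+4 = 6.
ΔE = 54.40 × (1/2² − 1/6²) = 12.09 eV.
λ = 1240 / 12.09 = 103 nm.

103 nm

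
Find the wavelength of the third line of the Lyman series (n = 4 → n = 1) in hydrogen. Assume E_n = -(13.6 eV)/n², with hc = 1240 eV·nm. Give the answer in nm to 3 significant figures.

97.3 nm

The Lyman series terminates on n_f = 1; the third line has n_i = 1+3 = 4.
ΔE = 13.60 × (1/1² − 1/4²) = 12.75 eV.
λ = 1240 / 12.75 = 97.3 nm.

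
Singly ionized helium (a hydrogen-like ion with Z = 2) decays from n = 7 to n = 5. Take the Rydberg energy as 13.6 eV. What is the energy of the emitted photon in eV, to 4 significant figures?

The Bohr energies scale as Z², so for Z = 2: E_n = −54.40/n² eV.
E_7 = −54.40/49 = −1.110 eV and E_5 = −54.40/25 = −2.176 eV.
The photon energy is |E_7 − E_5| = 1.066 eV.

1.066 eV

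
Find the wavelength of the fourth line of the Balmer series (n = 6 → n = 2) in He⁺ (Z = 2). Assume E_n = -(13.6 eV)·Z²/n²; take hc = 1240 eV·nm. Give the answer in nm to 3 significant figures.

The Balmer series terminates on n_f = 2; the fourth line has n_i = 2+4 = 6.
ΔE = 54.40 × (1/2² − 1/6²) = 12.09 eV.
λ = 1240 / 12.09 = 103 nm.

103 nm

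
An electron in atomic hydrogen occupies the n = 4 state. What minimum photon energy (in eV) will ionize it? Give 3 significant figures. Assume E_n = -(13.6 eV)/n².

E_4 = −13.60/16 = −0.850 eV, so ionization (to E = 0) requires 0.850 eV.

0.850 eV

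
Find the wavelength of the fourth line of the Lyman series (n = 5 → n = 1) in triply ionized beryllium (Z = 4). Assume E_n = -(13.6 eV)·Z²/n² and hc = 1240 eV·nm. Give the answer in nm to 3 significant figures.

The Lyman series terminates on n_f = 1; the fourth line has n_i = 1+4 = 5.
ΔE = 217.6 × (1/1² − 1/5²) = 208.9 eV.
λ = 1240 / 208.9 = 5.94 nm.

5.94 nm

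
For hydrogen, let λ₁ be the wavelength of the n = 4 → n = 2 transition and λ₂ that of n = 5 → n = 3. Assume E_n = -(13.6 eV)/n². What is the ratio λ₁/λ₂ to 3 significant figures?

0.379

λ ∝ 1/ΔE ∝ 1/(1/n_f² − 1/n_i²), and the Z² and hc factors cancel in the ratio.
λ₁/λ₂ = (1/3² − 1/5²)/(1/2² − 1/4²) = 0.07111/0.1875 = 0.379.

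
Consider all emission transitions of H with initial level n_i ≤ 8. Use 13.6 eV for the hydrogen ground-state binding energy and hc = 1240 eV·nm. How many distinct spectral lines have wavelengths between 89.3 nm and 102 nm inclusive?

5

Enumerate all n_i → n_f pairs with 1 ≤ n_f < n_i ≤ 8 and compute λ = 1240 / [13.6·1·(1/n_f² − 1/n_i²)].
Lines falling in [89.3, 102] nm: 8→1 (92.62 nm), 7→1 (93.08 nm), 6→1 (93.78 nm), 5→1 (94.98 nm), 4→1 (97.25 nm).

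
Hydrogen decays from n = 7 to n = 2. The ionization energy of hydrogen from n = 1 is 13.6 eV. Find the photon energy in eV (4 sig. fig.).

E_7 = −13.60/49 = −0.2776 eV and E_2 = −13.60/4 = −3.400 eV.
The photon energy is |E_7 − E_2| = 3.122 eV.

3.122 eV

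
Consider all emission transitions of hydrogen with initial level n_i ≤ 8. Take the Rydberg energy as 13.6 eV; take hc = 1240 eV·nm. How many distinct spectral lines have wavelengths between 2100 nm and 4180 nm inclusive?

Enumerate all n_i → n_f pairs with 1 ≤ n_f < n_i ≤ 8 and compute λ = 1240 / [13.6·1·(1/n_f² − 1/n_i²)].
Lines falling in [2100, 4180] nm: 7→4 (2166 nm), 6→4 (2626 nm), 8→5 (3741 nm), 5→4 (4052 nm).

4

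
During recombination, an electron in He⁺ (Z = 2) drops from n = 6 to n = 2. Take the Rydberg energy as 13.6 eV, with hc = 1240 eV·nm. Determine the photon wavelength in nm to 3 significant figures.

103 nm

For Z = 2 the level energies scale as Z², so the effective Rydberg energy is 13.6 × 4 = 54.40 eV.
ΔE = 54.40 × (1/2² − 1/6²) = 54.40 × 0.2222 = 12.09 eV.
λ = hc/ΔE = 1240 / 12.09 = 103 nm.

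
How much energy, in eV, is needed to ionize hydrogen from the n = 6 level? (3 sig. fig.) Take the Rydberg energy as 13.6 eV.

E_6 = −13.60/36 = −0.378 eV, so ionization (to E = 0) requires 0.378 eV.

0.378 eV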